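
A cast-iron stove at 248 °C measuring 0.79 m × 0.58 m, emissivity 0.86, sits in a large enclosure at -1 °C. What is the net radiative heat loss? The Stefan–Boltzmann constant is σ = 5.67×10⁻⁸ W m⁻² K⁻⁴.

A = 0.79 × 0.58 = 0.458 m².
Convert: 248 °C = 521 K; -1 °C = 272 K.
Q = εσA(T⁴ − T_s⁴). T⁴ − T_s⁴ = (521)⁴ − (272)⁴ = 7.37×10^10 − 5.47×10^9 = 6.82×10^10 K⁴.
Q = 0.86 × 5.67×10⁻⁸ × 0.458 × 6.82×10^10 = 1520 W.

Q ≈ 1520 W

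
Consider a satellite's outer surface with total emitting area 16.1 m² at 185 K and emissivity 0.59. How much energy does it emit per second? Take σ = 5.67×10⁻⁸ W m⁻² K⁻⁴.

Stefan–Boltzmann: P = εσAT⁴ = 0.59 × 5.67×10⁻⁸ × 16.1 × (185)⁴ = 0.59 × 5.67×10⁻⁸ × 16.1 × 1.17×10^9.
P = 631 W.

P ≈ 631 W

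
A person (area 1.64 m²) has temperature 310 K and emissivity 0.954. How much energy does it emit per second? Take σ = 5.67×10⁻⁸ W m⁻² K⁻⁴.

Stefan–Boltzmann: P = εσAT⁴ = 0.954 × 5.67×10⁻⁸ × 1.64 × (310)⁴ = 0.954 × 5.67×10⁻⁸ × 1.64 × 9.24×10^9.
P = 819 W.

P ≈ 819 W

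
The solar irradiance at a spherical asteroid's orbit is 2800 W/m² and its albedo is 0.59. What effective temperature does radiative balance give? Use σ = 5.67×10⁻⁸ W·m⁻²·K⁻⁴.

Power absorbed = (1−a)S·πR²; power emitted = 4πR²σT⁴. Equating and cancelling πR²:
T = ((1−a)S / 4σ)^(1/4) = (1150 / (4 × 5.67×10⁻⁸))^(1/4) = (5.06×10^9)^(1/4).
T = 267 K.

T ≈ 267 K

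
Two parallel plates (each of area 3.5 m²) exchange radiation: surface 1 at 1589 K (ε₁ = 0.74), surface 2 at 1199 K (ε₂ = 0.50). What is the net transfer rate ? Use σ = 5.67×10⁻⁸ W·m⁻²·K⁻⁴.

Q ≈ 3.64×10^5 W

For two large parallel gray plates, q = σ(T₁⁴ − T₂⁴) / (1/ε₁ + 1/ε₂ − 1).
1/ε₁ + 1/ε₂ − 1 = 1/0.74 + 1/0.50 − 1 = 2.351.
T₁⁴ − T₂⁴ = 6.38×10^12 − 2.07×10^12 = 4.31×10^12 K⁴.
q = 5.67×10⁻⁸ × 4.31×10^12 / 2.351 = 1.04×10^5 W/m².
Q = q·A = 1.04×10^5 × 3.5 = 3.64×10^5 W.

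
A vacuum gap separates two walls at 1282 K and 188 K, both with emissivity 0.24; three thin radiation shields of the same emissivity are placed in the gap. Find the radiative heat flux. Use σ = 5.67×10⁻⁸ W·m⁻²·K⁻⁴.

q ≈ 5220 W/m²

Each of the 4 gaps contributes resistance (2/ε − 1) = 2/0.24 − 1 = 7.333; total = 29.33.
q = σ(T₁⁴ − T₂⁴) / 29.33 = 5.67×10⁻⁸ × 2.70×10^12 / 29.33 = 5220 W/m².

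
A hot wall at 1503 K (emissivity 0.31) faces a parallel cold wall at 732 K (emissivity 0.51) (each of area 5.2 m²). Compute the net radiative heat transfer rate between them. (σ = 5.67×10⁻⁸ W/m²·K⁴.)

For two large parallel gray plates, q = σ(T₁⁴ − T₂⁴) / (1/ε₁ + 1/ε₂ − 1).
1/ε₁ + 1/ε₂ − 1 = 1/0.31 + 1/0.51 − 1 = 4.187.
T₁⁴ − T₂⁴ = 5.10×10^12 − 2.87×10^11 = 4.82×10^12 K⁴.
q = 5.67×10⁻⁸ × 4.82×10^12 / 4.187 = 65200 W/m².
Q = q·A = 65200 × 5.2 = 3.39×10^5 W.

Q ≈ 3.39×10^5 W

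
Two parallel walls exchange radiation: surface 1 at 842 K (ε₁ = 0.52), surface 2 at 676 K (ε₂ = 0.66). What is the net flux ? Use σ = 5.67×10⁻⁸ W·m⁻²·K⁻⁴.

For two large parallel gray plates, q = σ(T₁⁴ − T₂⁴) / (1/ε₁ + 1/ε₂ − 1).
1/ε₁ + 1/ε₂ − 1 = 1/0.52 + 1/0.66 − 1 = 2.438.
T₁⁴ − T₂⁴ = 5.03×10^11 − 2.09×10^11 = 2.94×10^11 K⁴.
q = 5.67×10⁻⁸ × 2.94×10^11 / 2.438 = 6830 W/m².

q ≈ 6830 W/m²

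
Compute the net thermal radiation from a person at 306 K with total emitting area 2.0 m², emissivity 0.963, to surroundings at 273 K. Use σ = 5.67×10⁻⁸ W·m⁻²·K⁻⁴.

Q = εσA(T⁴ − T_s⁴). T⁴ − T_s⁴ = (306)⁴ − (273)⁴ = 8.77×10^9 − 5.55×10^9 = 3.21×10^9 K⁴.
Q = 0.963 × 5.67×10⁻⁸ × 2.00 × 3.21×10^9 = 351 W.

Q ≈ 351 W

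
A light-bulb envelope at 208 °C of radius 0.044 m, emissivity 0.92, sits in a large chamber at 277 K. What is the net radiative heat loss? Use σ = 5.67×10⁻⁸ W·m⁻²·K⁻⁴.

Q ≈ 60.5 W

A = 4πr² = 4π × (0.044)² = 0.0243 m².
Convert: 208 °C = 481 K.
Q = εσA(T⁴ − T_s⁴). T⁴ − T_s⁴ = (481)⁴ − (277)⁴ = 5.35×10^10 − 5.89×10^9 = 4.76×10^10 K⁴.
Q = 0.92 × 5.67×10⁻⁸ × 0.0243 × 4.76×10^10 = 60.5 W.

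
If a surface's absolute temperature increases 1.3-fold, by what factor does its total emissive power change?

P ∝ T⁴, so the power scales as (1.3)⁴ = 2.86.

factor ≈ 2.86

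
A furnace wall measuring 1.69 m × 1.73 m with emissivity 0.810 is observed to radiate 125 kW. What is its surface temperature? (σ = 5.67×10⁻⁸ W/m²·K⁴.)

A = 1.69 × 1.73 = 2.92 m².
From P = εσAT⁴, T = (P / εσA)^(1/4) = (1.25×10^5 / (0.810 × 5.67×10⁻⁸ × 2.92))^(1/4).
T = (9.31×10^11)^(1/4) = 982 K.

T ≈ 982 K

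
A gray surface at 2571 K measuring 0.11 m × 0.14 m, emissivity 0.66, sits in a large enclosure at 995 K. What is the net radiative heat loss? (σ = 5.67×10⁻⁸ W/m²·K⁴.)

A = 0.11 × 0.14 = 0.0154 m².
Q = εσA(T⁴ − T_s⁴). T⁴ − T_s⁴ = (2571)⁴ − (995)⁴ = 4.37×10^13 − 9.80×10^11 = 4.27×10^13 K⁴.
Q = 0.66 × 5.67×10⁻⁸ × 0.0154 × 4.27×10^13 = 24600 W.

Q ≈ 24600 W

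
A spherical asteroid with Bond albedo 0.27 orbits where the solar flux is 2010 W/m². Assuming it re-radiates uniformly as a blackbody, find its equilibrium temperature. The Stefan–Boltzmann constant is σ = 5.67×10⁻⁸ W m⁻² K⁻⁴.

T ≈ 284 K

Power absorbed = (1−a)S·πR²; power emitted = 4πR²σT⁴. Equating and cancelling πR²:
T = ((1−a)S / 4σ)^(1/4) = (1470 / (4 × 5.67×10⁻⁸))^(1/4) = (6.47×10^9)^(1/4).
T = 284 K.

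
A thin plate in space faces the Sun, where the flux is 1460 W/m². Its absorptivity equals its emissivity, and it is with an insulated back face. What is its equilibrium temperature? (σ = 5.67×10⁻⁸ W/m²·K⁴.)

Absorbed flux αS = emitted flux εσT⁴ (one radiating face); with α = ε, T = (S/σ)^(1/4).
T = (1460 / 5.67×10⁻⁸)^(1/4) = (2.57×10^10)^(1/4).
T = 401 K.

T ≈ 401 K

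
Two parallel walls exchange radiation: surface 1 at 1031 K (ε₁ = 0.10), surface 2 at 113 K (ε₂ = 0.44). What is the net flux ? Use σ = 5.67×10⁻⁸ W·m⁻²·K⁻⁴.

q ≈ 5680 W/m²

For two large parallel gray plates, q = σ(T₁⁴ − T₂⁴) / (1/ε₁ + 1/ε₂ − 1).
1/ε₁ + 1/ε₂ − 1 = 1/0.10 + 1/0.44 − 1 = 11.27.
T₁⁴ − T₂⁴ = 1.13×10^12 − 1.63×10^8 = 1.13×10^12 K⁴.
q = 5.67×10⁻⁸ × 1.13×10^12 / 11.27 = 5680 W/m².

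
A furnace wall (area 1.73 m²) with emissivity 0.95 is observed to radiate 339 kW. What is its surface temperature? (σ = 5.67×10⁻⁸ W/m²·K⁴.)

From P = εσAT⁴, T = (P / εσA)^(1/4) = (3.39×10^5 / (0.95 × 5.67×10⁻⁸ × 1.73))^(1/4).
T = (3.64×10^12)^(1/4) = 1380 K.

T ≈ 1380 K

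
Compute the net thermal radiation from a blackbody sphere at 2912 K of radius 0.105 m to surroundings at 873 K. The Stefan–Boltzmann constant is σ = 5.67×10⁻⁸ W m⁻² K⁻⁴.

Q ≈ 5.60×10^5 W

A = 4πr² = 4π × (0.105)² = 0.139 m².
Q = σA(T⁴ − T_s⁴). T⁴ − T_s⁴ = (2912)⁴ − (873)⁴ = 7.19×10^13 − 5.81×10^11 = 7.13×10^13 K⁴.
Q = 5.67×10⁻⁸ × 0.139 × 7.13×10^13 = 5.60×10^5 W.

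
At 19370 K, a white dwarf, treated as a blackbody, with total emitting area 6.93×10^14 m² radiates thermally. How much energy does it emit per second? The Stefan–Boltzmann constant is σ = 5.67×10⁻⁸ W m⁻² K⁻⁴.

P = σAT⁴ = 5.67×10⁻⁸ × 6.93×10^14 × (19370)⁴ = 5.67×10⁻⁸ × 6.93×10^14 × 1.41×10^17.
P = 5.53×10^24 W.

P ≈ 5.53×10^24 W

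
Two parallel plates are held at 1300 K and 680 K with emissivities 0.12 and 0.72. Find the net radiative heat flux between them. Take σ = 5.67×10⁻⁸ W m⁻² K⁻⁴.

q ≈ 17200 W/m²

For two large parallel gray plates, q = σ(T₁⁴ − T₂⁴) / (1/ε₁ + 1/ε₂ − 1).
1/ε₁ + 1/ε₂ − 1 = 1/0.12 + 1/0.72 − 1 = 8.722.
T₁⁴ − T₂⁴ = 2.86×10^12 − 2.14×10^11 = 2.64×10^12 K⁴.
q = 5.67×10⁻⁸ × 2.64×10^12 / 8.722 = 17200 W/m².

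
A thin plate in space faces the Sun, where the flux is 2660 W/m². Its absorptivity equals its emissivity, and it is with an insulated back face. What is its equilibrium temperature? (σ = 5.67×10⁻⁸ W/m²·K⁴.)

Absorbed flux αS = emitted flux εσT⁴ (one radiating face); with α = ε, T = (S/σ)^(1/4).
T = (2660 / 5.67×10⁻⁸)^(1/4) = (4.69×10^10)^(1/4).
T = 465 K.

T ≈ 465 K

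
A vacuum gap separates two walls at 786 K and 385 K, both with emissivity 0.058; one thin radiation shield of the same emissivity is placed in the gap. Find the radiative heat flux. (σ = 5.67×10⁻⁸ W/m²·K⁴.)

q ≈ 305 W/m²

Each of the 2 gaps contributes resistance (2/ε − 1) = 2/0.058 − 1 = 33.48; total = 66.97.
q = σ(T₁⁴ − T₂⁴) / 66.97 = 5.67×10⁻⁸ × 3.60×10^11 / 66.97 = 305 W/m².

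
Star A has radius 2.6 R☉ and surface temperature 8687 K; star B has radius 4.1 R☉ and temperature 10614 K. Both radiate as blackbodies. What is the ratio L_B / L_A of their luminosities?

L_B/L_A ≈ 5.54

L = 4πR²σT⁴ ∝ R²T⁴, so L_B/L_A = (4.1/2.6)² × (10614/8687)⁴ = 2.49 × 2.23 = 5.54.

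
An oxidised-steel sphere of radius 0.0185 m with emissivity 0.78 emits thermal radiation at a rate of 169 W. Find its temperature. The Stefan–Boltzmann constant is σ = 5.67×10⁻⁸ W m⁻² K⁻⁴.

T ≈ 971 K

A = 4πr² = 4π × (0.0185)² = 4.30×10^-3 m².
From P = εσAT⁴, T = (P / εσA)^(1/4) = (169 / (0.78 × 5.67×10⁻⁸ × 4.30×10^-3))^(1/4).
T = (8.88×10^11)^(1/4) = 971 K.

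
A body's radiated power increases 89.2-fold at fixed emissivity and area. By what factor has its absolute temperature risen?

P ∝ T⁴ ⇒ T ∝ P^(1/4), so T scales by (89.2)^(1/4) = 3.07.

factor ≈ 3.07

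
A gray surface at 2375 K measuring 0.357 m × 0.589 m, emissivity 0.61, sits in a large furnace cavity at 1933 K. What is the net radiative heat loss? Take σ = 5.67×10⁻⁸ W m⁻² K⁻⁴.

Q ≈ 1.30×10^5 W

A = 0.357 × 0.589 = 0.210 m².
Q = εσA(T⁴ − T_s⁴). T⁴ − T_s⁴ = (2375)⁴ − (1933)⁴ = 3.18×10^13 − 1.40×10^13 = 1.79×10^13 K⁴.
Q = 0.61 × 5.67×10⁻⁸ × 0.210 × 1.79×10^13 = 1.30×10^5 W.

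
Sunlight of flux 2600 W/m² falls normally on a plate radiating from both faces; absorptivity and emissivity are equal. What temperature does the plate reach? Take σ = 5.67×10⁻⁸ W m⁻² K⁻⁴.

Absorbed flux αS = emitted flux 2εσT⁴ per unit area; with α = ε this gives T = (S/2σ)^(1/4).
T = (2600 / (2 × 5.67×10⁻⁸))^(1/4) = (2.29×10^10)^(1/4).
T = 389 K.

T ≈ 389 K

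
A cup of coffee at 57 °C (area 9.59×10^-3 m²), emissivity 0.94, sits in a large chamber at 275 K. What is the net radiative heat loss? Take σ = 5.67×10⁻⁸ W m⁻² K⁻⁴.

Q ≈ 3.14 W

Convert: 57 °C = 330 K.
Q = εσA(T⁴ − T_s⁴). T⁴ − T_s⁴ = (330)⁴ − (275)⁴ = 1.19×10^10 − 5.72×10^9 = 6.14×10^9 K⁴.
Q = 0.94 × 5.67×10⁻⁸ × 9.59×10^-3 × 6.14×10^9 = 3.14 W.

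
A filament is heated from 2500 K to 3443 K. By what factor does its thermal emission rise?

ratio ≈ 3.60

P ∝ T⁴, so the ratio is (3443/2500)⁴ = (1.377)⁴ = 3.60.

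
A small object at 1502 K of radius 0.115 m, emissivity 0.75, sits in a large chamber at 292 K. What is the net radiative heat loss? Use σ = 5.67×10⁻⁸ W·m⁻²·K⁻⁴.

Q ≈ 35900 W

A = 4πr² = 4π × (0.115)² = 0.166 m².
Q = εσA(T⁴ − T_s⁴). T⁴ − T_s⁴ = (1502)⁴ − (292)⁴ = 5.09×10^12 − 7.27×10^9 = 5.08×10^12 K⁴.
Q = 0.75 × 5.67×10⁻⁸ × 0.166 × 5.08×10^12 = 35900 W.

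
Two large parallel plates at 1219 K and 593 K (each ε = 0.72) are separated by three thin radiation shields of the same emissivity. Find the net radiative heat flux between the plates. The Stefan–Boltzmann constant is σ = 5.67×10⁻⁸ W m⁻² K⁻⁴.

q ≈ 16600 W/m²

Each of the 4 gaps contributes resistance (2/ε − 1) = 2/0.72 − 1 = 1.778; total = 7.111.
q = σ(T₁⁴ − T₂⁴) / 7.111 = 5.67×10⁻⁸ × 2.08×10^12 / 7.111 = 16600 W/m².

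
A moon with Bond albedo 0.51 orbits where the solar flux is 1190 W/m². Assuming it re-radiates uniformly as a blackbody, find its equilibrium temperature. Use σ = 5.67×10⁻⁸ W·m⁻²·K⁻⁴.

Power absorbed = (1−a)S·πR²; power emitted = 4πR²σT⁴. Equating and cancelling πR²:
T = ((1−a)S / 4σ)^(1/4) = (583 / (4 × 5.67×10⁻⁸))^(1/4) = (2.57×10^9)^(1/4).
T = 225 K.

T ≈ 225 K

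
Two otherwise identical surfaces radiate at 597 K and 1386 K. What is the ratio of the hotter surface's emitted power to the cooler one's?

ratio ≈ 29.1

P ∝ T⁴, so the ratio is (1386/597)⁴ = (2.322)⁴ = 29.1.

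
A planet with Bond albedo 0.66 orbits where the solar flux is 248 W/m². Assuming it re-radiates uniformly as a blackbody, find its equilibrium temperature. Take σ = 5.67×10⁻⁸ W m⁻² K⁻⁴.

T ≈ 139 K

Power absorbed = (1−a)S·πR²; power emitted = 4πR²σT⁴. Equating and cancelling πR²:
T = ((1−a)S / 4σ)^(1/4) = (84.3 / (4 × 5.67×10⁻⁸))^(1/4) = (3.72×10^8)^(1/4).
T = 139 K.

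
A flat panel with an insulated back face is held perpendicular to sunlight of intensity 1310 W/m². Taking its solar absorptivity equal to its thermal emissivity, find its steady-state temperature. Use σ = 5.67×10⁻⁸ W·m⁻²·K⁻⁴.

T ≈ 390 K

Absorbed flux αS = emitted flux εσT⁴ (one radiating face); with α = ε, T = (S/σ)^(1/4).
T = (1310 / 5.67×10⁻⁸)^(1/4) = (2.31×10^10)^(1/4).
T = 390 K.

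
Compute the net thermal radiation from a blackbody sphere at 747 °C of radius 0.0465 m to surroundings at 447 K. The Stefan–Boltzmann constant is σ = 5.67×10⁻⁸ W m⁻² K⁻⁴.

Q ≈ 1610 W

A = 4πr² = 4π × (0.0465)² = 0.0272 m².
Convert: 747 °C = 1020 K.
Q = σA(T⁴ − T_s⁴). T⁴ − T_s⁴ = (1020)⁴ − (447)⁴ = 1.08×10^12 − 3.99×10^10 = 1.04×10^12 K⁴.
Q = 5.67×10⁻⁸ × 0.0272 × 1.04×10^12 = 1610 W.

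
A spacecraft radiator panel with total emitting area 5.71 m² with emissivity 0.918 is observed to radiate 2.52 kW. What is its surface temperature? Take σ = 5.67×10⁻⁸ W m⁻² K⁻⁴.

From P = εσAT⁴, T = (P / εσA)^(1/4) = (2520 / (0.918 × 5.67×10⁻⁸ × 5.71))^(1/4).
T = (8.48×10^9)^(1/4) = 303 K.

T ≈ 303 K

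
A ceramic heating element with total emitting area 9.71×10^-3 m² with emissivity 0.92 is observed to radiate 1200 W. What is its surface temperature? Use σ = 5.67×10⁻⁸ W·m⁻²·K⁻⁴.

From P = εσAT⁴, T = (P / εσA)^(1/4) = (1200 / (0.92 × 5.67×10⁻⁸ × 9.71×10^-3))^(1/4).
T = (2.37×10^12)^(1/4) = 1240 K.

T ≈ 1240 K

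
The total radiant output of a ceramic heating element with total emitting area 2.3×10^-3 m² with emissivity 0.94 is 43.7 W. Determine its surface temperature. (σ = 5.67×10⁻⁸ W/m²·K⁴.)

T ≈ 773 K

From P = εσAT⁴, T = (P / εσA)^(1/4) = (43.7 / (0.94 × 5.67×10⁻⁸ × 2.30×10^-3))^(1/4).
T = (3.56×10^11)^(1/4) = 773 K.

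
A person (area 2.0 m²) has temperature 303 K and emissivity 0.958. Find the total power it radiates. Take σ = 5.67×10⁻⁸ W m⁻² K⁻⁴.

Stefan–Boltzmann: P = εσAT⁴ = 0.958 × 5.67×10⁻⁸ × 2.00 × (303)⁴ = 0.958 × 5.67×10⁻⁸ × 2.00 × 8.43×10^9.
P = 916 W.

P ≈ 916 W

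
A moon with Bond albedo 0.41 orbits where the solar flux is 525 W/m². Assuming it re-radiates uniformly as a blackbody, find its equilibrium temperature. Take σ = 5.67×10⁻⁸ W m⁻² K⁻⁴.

T ≈ 192 K

Power absorbed = (1−a)S·πR²; power emitted = 4πR²σT⁴. Equating and cancelling πR²:
T = ((1−a)S / 4σ)^(1/4) = (310 / (4 × 5.67×10⁻⁸))^(1/4) = (1.37×10^9)^(1/4).
T = 192 K.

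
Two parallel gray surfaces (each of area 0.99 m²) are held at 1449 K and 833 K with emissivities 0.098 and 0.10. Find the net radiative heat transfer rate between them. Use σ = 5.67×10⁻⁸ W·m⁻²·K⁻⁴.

For two large parallel gray plates, q = σ(T₁⁴ − T₂⁴) / (1/ε₁ + 1/ε₂ − 1).
1/ε₁ + 1/ε₂ − 1 = 1/0.098 + 1/0.10 − 1 = 19.20.
T₁⁴ − T₂⁴ = 4.41×10^12 − 4.81×10^11 = 3.93×10^12 K⁴.
q = 5.67×10⁻⁸ × 3.93×10^12 / 19.20 = 11600 W/m².
Q = q·A = 11600 × 0.99 = 11500 W.

Q ≈ 11500 W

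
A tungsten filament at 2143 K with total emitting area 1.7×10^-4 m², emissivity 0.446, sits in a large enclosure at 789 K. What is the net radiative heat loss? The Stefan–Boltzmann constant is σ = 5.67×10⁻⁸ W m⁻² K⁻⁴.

Q = εσA(T⁴ − T_s⁴). T⁴ − T_s⁴ = (2143)⁴ − (789)⁴ = 2.11×10^13 − 3.88×10^11 = 2.07×10^13 K⁴.
Q = 0.446 × 5.67×10⁻⁸ × 1.70×10^-4 × 2.07×10^13 = 89.0 W.

Q ≈ 89.0 W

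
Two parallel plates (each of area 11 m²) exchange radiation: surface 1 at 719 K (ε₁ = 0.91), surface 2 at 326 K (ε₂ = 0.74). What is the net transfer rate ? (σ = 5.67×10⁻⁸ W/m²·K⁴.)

For two large parallel gray plates, q = σ(T₁⁴ − T₂⁴) / (1/ε₁ + 1/ε₂ − 1).
1/ε₁ + 1/ε₂ − 1 = 1/0.91 + 1/0.74 − 1 = 1.450.
T₁⁴ − T₂⁴ = 2.67×10^11 − 1.13×10^10 = 2.56×10^11 K⁴.
q = 5.67×10⁻⁸ × 2.56×10^11 / 1.450 = 10000 W/m².
Q = q·A = 10000 × 11 = 1.10×10^5 W.

Q ≈ 1.10×10^5 W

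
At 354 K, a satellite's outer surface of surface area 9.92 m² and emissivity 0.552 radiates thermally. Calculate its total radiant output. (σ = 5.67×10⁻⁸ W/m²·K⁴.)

P ≈ 4880 W

Stefan–Boltzmann: P = εσAT⁴ = 0.552 × 5.67×10⁻⁸ × 9.92 × (354)⁴ = 0.552 × 5.67×10⁻⁸ × 9.92 × 1.57×10^10.
P = 4880 W.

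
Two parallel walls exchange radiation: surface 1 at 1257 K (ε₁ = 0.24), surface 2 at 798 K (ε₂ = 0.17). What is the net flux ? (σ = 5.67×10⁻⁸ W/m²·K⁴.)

q ≈ 13100 W/m²

For two large parallel gray plates, q = σ(T₁⁴ − T₂⁴) / (1/ε₁ + 1/ε₂ − 1).
1/ε₁ + 1/ε₂ − 1 = 1/0.24 + 1/0.17 − 1 = 9.049.
T₁⁴ − T₂⁴ = 2.50×10^12 − 4.06×10^11 = 2.09×10^12 K⁴.
q = 5.67×10⁻⁸ × 2.09×10^12 / 9.049 = 13100 W/m².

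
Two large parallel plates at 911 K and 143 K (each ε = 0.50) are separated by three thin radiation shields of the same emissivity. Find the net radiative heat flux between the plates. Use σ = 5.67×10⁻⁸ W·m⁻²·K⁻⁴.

Each of the 4 gaps contributes resistance (2/ε − 1) = 2/0.50 − 1 = 3.000; total = 12.00.
q = σ(T₁⁴ − T₂⁴) / 12.00 = 5.67×10⁻⁸ × 6.88×10^11 / 12.00 = 3250 W/m².

q ≈ 3250 W/m²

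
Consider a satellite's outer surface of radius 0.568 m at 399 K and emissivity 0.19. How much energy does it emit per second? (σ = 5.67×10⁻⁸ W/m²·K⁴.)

A = 4πr² = 4π × (0.568)² = 4.05 m².
Stefan–Boltzmann: P = εσAT⁴ = 0.19 × 5.67×10⁻⁸ × 4.05 × (399)⁴ = 0.19 × 5.67×10⁻⁸ × 4.05 × 2.53×10^10.
P = 1110 W.

P ≈ 1110 W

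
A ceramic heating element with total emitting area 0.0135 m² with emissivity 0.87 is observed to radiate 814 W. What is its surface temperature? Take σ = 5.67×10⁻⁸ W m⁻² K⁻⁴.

T ≈ 1050 K

From P = εσAT⁴, T = (P / εσA)^(1/4) = (814 / (0.87 × 5.67×10⁻⁸ × 0.0135))^(1/4).
T = (1.22×10^12)^(1/4) = 1050 K.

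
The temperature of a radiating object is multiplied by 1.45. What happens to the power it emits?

factor ≈ 4.42

P ∝ T⁴, so the power scales as (1.45)⁴ = 4.42.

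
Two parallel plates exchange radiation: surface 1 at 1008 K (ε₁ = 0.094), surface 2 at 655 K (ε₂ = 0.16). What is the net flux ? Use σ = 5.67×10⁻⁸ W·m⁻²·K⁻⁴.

q ≈ 3030 W/m²

For two large parallel gray plates, q = σ(T₁⁴ − T₂⁴) / (1/ε₁ + 1/ε₂ − 1).
1/ε₁ + 1/ε₂ − 1 = 1/0.094 + 1/0.16 − 1 = 15.89.
T₁⁴ − T₂⁴ = 1.03×10^12 − 1.84×10^11 = 8.48×10^11 K⁴.
q = 5.67×10⁻⁸ × 8.48×10^11 / 15.89 = 3030 W/m².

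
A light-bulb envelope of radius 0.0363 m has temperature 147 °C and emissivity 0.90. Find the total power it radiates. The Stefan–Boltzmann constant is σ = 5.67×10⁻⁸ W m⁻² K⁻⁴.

A = 4πr² = 4π × (0.0363)² = 0.0166 m².
147 °C = 420 K.
Stefan–Boltzmann: P = εσAT⁴ = 0.90 × 5.67×10⁻⁸ × 0.0166 × (420)⁴ = 0.90 × 5.67×10⁻⁸ × 0.0166 × 3.11×10^10.
P = 26.3 W.

P ≈ 26.3 W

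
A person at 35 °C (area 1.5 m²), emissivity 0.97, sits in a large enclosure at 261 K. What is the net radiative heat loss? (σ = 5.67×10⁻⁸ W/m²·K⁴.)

Convert: 35 °C = 308 K.
Q = εσA(T⁴ − T_s⁴). T⁴ − T_s⁴ = (308)⁴ − (261)⁴ = 9.00×10^9 − 4.64×10^9 = 4.36×10^9 K⁴.
Q = 0.97 × 5.67×10⁻⁸ × 1.50 × 4.36×10^9 = 360 W.

Q ≈ 360 W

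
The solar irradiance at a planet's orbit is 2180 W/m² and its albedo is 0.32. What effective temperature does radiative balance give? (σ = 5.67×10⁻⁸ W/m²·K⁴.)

Power absorbed = (1−a)S·πR²; power emitted = 4πR²σT⁴. Equating and cancelling πR²:
T = ((1−a)S / 4σ)^(1/4) = (1480 / (4 × 5.67×10⁻⁸))^(1/4) = (6.54×10^9)^(1/4).
T = 284 K.

T ≈ 284 K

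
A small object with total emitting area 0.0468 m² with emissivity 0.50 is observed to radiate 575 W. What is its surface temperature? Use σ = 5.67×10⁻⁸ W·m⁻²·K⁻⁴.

From P = εσAT⁴, T = (P / εσA)^(1/4) = (575 / (0.50 × 5.67×10⁻⁸ × 0.0468))^(1/4).
T = (4.33×10^11)^(1/4) = 811 K.

T ≈ 811 K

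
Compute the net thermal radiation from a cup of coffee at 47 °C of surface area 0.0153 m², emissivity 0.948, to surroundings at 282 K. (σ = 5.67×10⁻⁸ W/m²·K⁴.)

Convert: 47 °C = 320 K.
Q = εσA(T⁴ − T_s⁴). T⁴ − T_s⁴ = (320)⁴ − (282)⁴ = 1.05×10^10 − 6.32×10^9 = 4.16×10^9 K⁴.
Q = 0.948 × 5.67×10⁻⁸ × 0.0153 × 4.16×10^9 = 3.42 W.

Q ≈ 3.42 W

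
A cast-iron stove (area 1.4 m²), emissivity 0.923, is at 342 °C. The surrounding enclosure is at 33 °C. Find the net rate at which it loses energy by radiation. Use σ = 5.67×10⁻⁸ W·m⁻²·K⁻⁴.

Convert: 342 °C = 615 K; 33 °C = 306 K.
Q = εσA(T⁴ − T_s⁴). T⁴ − T_s⁴ = (615)⁴ − (306)⁴ = 1.43×10^11 − 8.77×10^9 = 1.34×10^11 K⁴.
Q = 0.923 × 5.67×10⁻⁸ × 1.40 × 1.34×10^11 = 9840 W.

Q ≈ 9840 W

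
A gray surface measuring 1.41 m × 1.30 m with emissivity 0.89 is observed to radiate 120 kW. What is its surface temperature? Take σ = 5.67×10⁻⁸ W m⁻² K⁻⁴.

A = 1.41 × 1.30 = 1.83 m².
From P = εσAT⁴, T = (P / εσA)^(1/4) = (1.20×10^5 / (0.89 × 5.67×10⁻⁸ × 1.83))^(1/4).
T = (1.30×10^12)^(1/4) = 1070 K.

T ≈ 1070 K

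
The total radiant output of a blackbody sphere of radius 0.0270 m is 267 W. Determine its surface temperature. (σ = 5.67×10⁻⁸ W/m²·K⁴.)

T ≈ 847 K

A = 4πr² = 4π × (0.0270)² = 9.16×10^-3 m².
From P = σAT⁴, T = (P / σA)^(1/4) = (267 / (5.67×10⁻⁸ × 9.16×10^-3))^(1/4).
T = (5.14×10^11)^(1/4) = 847 K.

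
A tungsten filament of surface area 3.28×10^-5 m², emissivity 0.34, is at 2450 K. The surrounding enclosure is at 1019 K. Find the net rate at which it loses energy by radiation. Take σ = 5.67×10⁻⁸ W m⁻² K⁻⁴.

Q = εσA(T⁴ − T_s⁴). T⁴ − T_s⁴ = (2450)⁴ − (1019)⁴ = 3.60×10^13 − 1.08×10^12 = 3.50×10^13 K⁴.
Q = 0.34 × 5.67×10⁻⁸ × 3.28×10^-5 × 3.50×10^13 = 22.1 W.

Q ≈ 22.1 W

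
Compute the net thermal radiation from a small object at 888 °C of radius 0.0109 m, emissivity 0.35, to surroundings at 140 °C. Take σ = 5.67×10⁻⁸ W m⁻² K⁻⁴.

Q ≈ 53.0 W

A = 4πr² = 4π × (0.0109)² = 1.49×10^-3 m².
Convert: 888 °C = 1161 K; 140 °C = 413 K.
Q = εσA(T⁴ − T_s⁴). T⁴ − T_s⁴ = (1161)⁴ − (413)⁴ = 1.82×10^12 − 2.91×10^10 = 1.79×10^12 K⁴.
Q = 0.35 × 5.67×10⁻⁸ × 1.49×10^-3 × 1.79×10^12 = 53.0 W.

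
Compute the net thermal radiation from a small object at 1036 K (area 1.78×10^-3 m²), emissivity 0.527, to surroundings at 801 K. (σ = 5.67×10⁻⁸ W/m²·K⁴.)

Q = εσA(T⁴ − T_s⁴). T⁴ − T_s⁴ = (1036)⁴ − (801)⁴ = 1.15×10^12 − 4.12×10^11 = 7.40×10^11 K⁴.
Q = 0.527 × 5.67×10⁻⁸ × 1.78×10^-3 × 7.40×10^11 = 39.4 W.

Q ≈ 39.4 W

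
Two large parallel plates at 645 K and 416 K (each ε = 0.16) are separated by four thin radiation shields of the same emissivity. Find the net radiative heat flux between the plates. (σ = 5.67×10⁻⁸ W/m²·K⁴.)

q ≈ 141 W/m²

Each of the 5 gaps contributes resistance (2/ε − 1) = 2/0.16 − 1 = 11.50; total = 57.50.
q = σ(T₁⁴ − T₂⁴) / 57.50 = 5.67×10⁻⁸ × 1.43×10^11 / 57.50 = 141 W/m².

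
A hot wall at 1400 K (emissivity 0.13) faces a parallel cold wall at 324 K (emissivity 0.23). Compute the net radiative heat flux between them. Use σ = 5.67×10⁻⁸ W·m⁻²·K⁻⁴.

q ≈ 19700 W/m²

For two large parallel gray plates, q = σ(T₁⁴ − T₂⁴) / (1/ε₁ + 1/ε₂ − 1).
1/ε₁ + 1/ε₂ − 1 = 1/0.13 + 1/0.23 − 1 = 11.04.
T₁⁴ − T₂⁴ = 3.84×10^12 − 1.10×10^10 = 3.83×10^12 K⁴.
q = 5.67×10⁻⁸ × 3.83×10^12 / 11.04 = 19700 W/m².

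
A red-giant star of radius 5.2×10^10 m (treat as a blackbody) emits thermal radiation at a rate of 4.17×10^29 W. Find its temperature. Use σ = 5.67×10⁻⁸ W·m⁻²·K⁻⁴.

T ≈ 3840 K

A = 4πr² = 4π × (5.2×10^10)² = 3.40×10^22 m².
From P = σAT⁴, T = (P / σA)^(1/4) = (4.17×10^29 / (5.67×10⁻⁸ × 3.40×10^22))^(1/4).
T = (2.16×10^14)^(1/4) = 3840 K.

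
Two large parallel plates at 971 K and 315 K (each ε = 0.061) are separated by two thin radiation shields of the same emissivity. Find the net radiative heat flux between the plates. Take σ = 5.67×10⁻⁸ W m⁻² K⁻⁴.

q ≈ 523 W/m²

Each of the 3 gaps contributes resistance (2/ε − 1) = 2/0.061 − 1 = 31.79; total = 95.36.
q = σ(T₁⁴ − T₂⁴) / 95.36 = 5.67×10⁻⁸ × 8.79×10^11 / 95.36 = 523 W/m².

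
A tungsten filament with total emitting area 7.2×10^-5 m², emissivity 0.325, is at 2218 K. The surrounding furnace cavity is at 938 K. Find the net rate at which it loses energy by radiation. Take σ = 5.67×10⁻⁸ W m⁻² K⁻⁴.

Q = εσA(T⁴ − T_s⁴). T⁴ − T_s⁴ = (2218)⁴ − (938)⁴ = 2.42×10^13 − 7.74×10^11 = 2.34×10^13 K⁴.
Q = 0.325 × 5.67×10⁻⁸ × 7.20×10^-5 × 2.34×10^13 = 31.1 W.

Q ≈ 31.1 W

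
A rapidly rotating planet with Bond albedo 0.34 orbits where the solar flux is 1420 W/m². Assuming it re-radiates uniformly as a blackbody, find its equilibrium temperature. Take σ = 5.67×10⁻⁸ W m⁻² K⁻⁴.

Power absorbed = (1−a)S·πR²; power emitted = 4πR²σT⁴. Equating and cancelling πR²:
T = ((1−a)S / 4σ)^(1/4) = (937 / (4 × 5.67×10⁻⁸))^(1/4) = (4.13×10^9)^(1/4).
T = 254 K.

T ≈ 254 K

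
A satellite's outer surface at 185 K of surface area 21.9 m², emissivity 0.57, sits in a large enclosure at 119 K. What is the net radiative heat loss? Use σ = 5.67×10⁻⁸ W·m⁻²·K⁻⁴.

Q = εσA(T⁴ − T_s⁴). T⁴ − T_s⁴ = (185)⁴ − (119)⁴ = 1.17×10^9 − 2.01×10^8 = 9.71×10^8 K⁴.
Q = 0.57 × 5.67×10⁻⁸ × 21.9 × 9.71×10^8 = 687 W.

Q ≈ 687 W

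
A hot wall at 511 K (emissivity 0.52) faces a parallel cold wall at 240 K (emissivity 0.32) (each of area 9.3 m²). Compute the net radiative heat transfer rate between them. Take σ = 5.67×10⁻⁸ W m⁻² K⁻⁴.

For two large parallel gray plates, q = σ(T₁⁴ − T₂⁴) / (1/ε₁ + 1/ε₂ − 1).
1/ε₁ + 1/ε₂ − 1 = 1/0.52 + 1/0.32 − 1 = 4.048.
T₁⁴ − T₂⁴ = 6.82×10^10 − 3.32×10^9 = 6.49×10^10 K⁴.
q = 5.67×10⁻⁸ × 6.49×10^10 / 4.048 = 909 W/m².
Q = q·A = 909 × 9.3 = 8450 W.

Q ≈ 8450 W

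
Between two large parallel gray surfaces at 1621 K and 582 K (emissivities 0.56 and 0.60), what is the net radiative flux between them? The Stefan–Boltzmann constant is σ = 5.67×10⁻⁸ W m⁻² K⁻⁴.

q ≈ 1.57×10^5 W/m²

For two large parallel gray plates, q = σ(T₁⁴ − T₂⁴) / (1/ε₁ + 1/ε₂ − 1).
1/ε₁ + 1/ε₂ − 1 = 1/0.56 + 1/0.60 − 1 = 2.452.
T₁⁴ − T₂⁴ = 6.90×10^12 − 1.15×10^11 = 6.79×10^12 K⁴.
q = 5.67×10⁻⁸ × 6.79×10^12 / 2.452 = 1.57×10^5 W/m².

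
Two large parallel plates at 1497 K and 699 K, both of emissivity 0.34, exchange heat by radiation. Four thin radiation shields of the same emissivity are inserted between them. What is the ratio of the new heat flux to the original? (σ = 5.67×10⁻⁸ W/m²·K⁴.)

ratio ≈ 0.200

With N identical shields there are N+1 = 5 gaps in series, each with the same radiative resistance, so the flux falls to 1/(N+1) of its unshielded value.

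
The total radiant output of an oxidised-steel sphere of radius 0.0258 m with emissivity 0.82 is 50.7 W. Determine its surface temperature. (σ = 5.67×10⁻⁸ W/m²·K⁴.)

T ≈ 601 K

A = 4πr² = 4π × (0.0258)² = 8.36×10^-3 m².
From P = εσAT⁴, T = (P / εσA)^(1/4) = (50.7 / (0.82 × 5.67×10⁻⁸ × 8.36×10^-3))^(1/4).
T = (1.30×10^11)^(1/4) = 601 K.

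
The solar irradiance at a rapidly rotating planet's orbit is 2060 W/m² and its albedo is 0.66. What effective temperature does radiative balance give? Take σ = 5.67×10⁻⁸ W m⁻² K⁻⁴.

Power absorbed = (1−a)S·πR²; power emitted = 4πR²σT⁴. Equating and cancelling πR²:
T = ((1−a)S / 4σ)^(1/4) = (700 / (4 × 5.67×10⁻⁸))^(1/4) = (3.09×10^9)^(1/4).
T = 236 K.

T ≈ 236 K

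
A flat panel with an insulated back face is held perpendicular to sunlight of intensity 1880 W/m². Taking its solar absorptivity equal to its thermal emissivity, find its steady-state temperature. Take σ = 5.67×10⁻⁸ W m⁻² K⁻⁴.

T ≈ 427 K

Absorbed flux αS = emitted flux εσT⁴ (one radiating face); with α = ε, T = (S/σ)^(1/4).
T = (1880 / 5.67×10⁻⁸)^(1/4) = (3.32×10^10)^(1/4).
T = 427 K.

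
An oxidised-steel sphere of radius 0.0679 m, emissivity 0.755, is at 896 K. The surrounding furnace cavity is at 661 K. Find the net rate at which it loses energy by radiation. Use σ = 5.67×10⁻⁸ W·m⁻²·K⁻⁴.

Q ≈ 1130 W

A = 4πr² = 4π × (0.0679)² = 0.0579 m².
Q = εσA(T⁴ − T_s⁴). T⁴ − T_s⁴ = (896)⁴ − (661)⁴ = 6.45×10^11 − 1.91×10^11 = 4.54×10^11 K⁴.
Q = 0.755 × 5.67×10⁻⁸ × 0.0579 × 4.54×10^11 = 1130 W.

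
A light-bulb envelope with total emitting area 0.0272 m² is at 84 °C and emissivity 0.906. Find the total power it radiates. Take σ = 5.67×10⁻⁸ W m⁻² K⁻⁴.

P ≈ 22.7 W

84 °C = 357 K.
Stefan–Boltzmann: P = εσAT⁴ = 0.906 × 5.67×10⁻⁸ × 0.0272 × (357)⁴ = 0.906 × 5.67×10⁻⁸ × 0.0272 × 1.62×10^10.
P = 22.7 W.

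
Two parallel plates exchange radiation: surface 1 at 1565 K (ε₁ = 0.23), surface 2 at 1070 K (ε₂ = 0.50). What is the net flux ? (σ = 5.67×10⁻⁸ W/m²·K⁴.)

q ≈ 49700 W/m²

For two large parallel gray plates, q = σ(T₁⁴ − T₂⁴) / (1/ε₁ + 1/ε₂ − 1).
1/ε₁ + 1/ε₂ − 1 = 1/0.23 + 1/0.50 − 1 = 5.348.
T₁⁴ − T₂⁴ = 6.00×10^12 − 1.31×10^12 = 4.69×10^12 K⁴.
q = 5.67×10⁻⁸ × 4.69×10^12 / 5.348 = 49700 W/m².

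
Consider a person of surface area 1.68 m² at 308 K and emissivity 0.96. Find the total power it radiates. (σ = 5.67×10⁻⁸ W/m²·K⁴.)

Stefan–Boltzmann: P = εσAT⁴ = 0.96 × 5.67×10⁻⁸ × 1.68 × (308)⁴ = 0.96 × 5.67×10⁻⁸ × 1.68 × 9.00×10^9.
P = 823 W.

P ≈ 823 W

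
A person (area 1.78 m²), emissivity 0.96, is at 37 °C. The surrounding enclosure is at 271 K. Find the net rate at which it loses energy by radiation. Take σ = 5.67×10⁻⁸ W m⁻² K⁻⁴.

Q ≈ 372 W

Convert: 37 °C = 310 K.
Q = εσA(T⁴ − T_s⁴). T⁴ − T_s⁴ = (310)⁴ − (271)⁴ = 9.24×10^9 − 5.39×10^9 = 3.84×10^9 K⁴.
Q = 0.96 × 5.67×10⁻⁸ × 1.78 × 3.84×10^9 = 372 W.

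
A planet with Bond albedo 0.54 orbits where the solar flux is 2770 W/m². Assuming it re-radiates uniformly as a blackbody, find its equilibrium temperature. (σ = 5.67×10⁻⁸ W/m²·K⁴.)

Power absorbed = (1−a)S·πR²; power emitted = 4πR²σT⁴. Equating and cancelling πR²:
T = ((1−a)S / 4σ)^(1/4) = (1270 / (4 × 5.67×10⁻⁸))^(1/4) = (5.62×10^9)^(1/4).
T = 274 K.

T ≈ 274 K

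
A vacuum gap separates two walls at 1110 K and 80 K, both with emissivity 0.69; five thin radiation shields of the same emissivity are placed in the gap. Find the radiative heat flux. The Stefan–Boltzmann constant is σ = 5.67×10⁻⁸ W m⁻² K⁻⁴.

q ≈ 7560 W/m²

Each of the 6 gaps contributes resistance (2/ε − 1) = 2/0.69 − 1 = 1.899; total = 11.39.
q = σ(T₁⁴ − T₂⁴) / 11.39 = 5.67×10⁻⁸ × 1.52×10^12 / 11.39 = 7560 W/m².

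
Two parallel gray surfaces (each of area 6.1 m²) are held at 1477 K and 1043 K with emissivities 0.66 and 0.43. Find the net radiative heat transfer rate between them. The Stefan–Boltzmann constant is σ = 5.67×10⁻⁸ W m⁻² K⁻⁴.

Q ≈ 4.35×10^5 W

For two large parallel gray plates, q = σ(T₁⁴ − T₂⁴) / (1/ε₁ + 1/ε₂ − 1).
1/ε₁ + 1/ε₂ − 1 = 1/0.66 + 1/0.43 − 1 = 2.841.
T₁⁴ − T₂⁴ = 4.76×10^12 − 1.18×10^12 = 3.58×10^12 K⁴.
q = 5.67×10⁻⁸ × 3.58×10^12 / 2.841 = 71400 W/m².
Q = q·A = 71400 × 6.1 = 4.35×10^5 W.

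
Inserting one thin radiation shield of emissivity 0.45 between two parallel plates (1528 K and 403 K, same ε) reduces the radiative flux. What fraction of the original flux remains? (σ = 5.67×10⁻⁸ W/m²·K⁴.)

With N identical shields there are N+1 = 2 gaps in series, each with the same radiative resistance, so the flux falls to 1/(N+1) of its unshielded value.

ratio ≈ 0.500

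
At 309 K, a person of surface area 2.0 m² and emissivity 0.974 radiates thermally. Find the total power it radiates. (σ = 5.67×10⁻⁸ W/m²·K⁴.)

Stefan–Boltzmann: P = εσAT⁴ = 0.974 × 5.67×10⁻⁸ × 2.00 × (309)⁴ = 0.974 × 5.67×10⁻⁸ × 2.00 × 9.12×10^9.
P = 1010 W.

P ≈ 1010 W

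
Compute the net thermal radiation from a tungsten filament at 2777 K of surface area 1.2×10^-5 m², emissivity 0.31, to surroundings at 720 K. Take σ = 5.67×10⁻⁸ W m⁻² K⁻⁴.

Q ≈ 12.5 W

Q = εσA(T⁴ − T_s⁴). T⁴ − T_s⁴ = (2777)⁴ − (720)⁴ = 5.95×10^13 − 2.69×10^11 = 5.92×10^13 K⁴.
Q = 0.31 × 5.67×10⁻⁸ × 1.20×10^-5 × 5.92×10^13 = 12.5 W.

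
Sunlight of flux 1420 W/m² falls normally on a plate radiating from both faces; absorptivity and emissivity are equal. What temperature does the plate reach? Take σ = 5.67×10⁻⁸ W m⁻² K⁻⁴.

Absorbed flux αS = emitted flux 2εσT⁴ per unit area; with α = ε this gives T = (S/2σ)^(1/4).
T = (1420 / (2 × 5.67×10⁻⁸))^(1/4) = (1.25×10^10)^(1/4).
T = 335 K.

T ≈ 335 K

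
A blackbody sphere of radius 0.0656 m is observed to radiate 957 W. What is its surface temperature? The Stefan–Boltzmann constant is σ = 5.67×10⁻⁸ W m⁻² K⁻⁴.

T ≈ 747 K

A = 4πr² = 4π × (0.0656)² = 0.0541 m².
From P = σAT⁴, T = (P / σA)^(1/4) = (957 / (5.67×10⁻⁸ × 0.0541))^(1/4).
T = (3.12×10^11)^(1/4) = 747 K.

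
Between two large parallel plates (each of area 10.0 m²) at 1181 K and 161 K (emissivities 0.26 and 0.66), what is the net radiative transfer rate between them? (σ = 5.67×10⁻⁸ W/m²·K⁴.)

Q ≈ 2.53×10^5 W

For two large parallel gray plates, q = σ(T₁⁴ − T₂⁴) / (1/ε₁ + 1/ε₂ − 1).
1/ε₁ + 1/ε₂ − 1 = 1/0.26 + 1/0.66 − 1 = 4.361.
T₁⁴ − T₂⁴ = 1.95×10^12 − 6.72×10^8 = 1.94×10^12 K⁴.
q = 5.67×10⁻⁸ × 1.94×10^12 / 4.361 = 25300 W/m².
Q = q·A = 25300 × 10.0 = 2.53×10^5 W.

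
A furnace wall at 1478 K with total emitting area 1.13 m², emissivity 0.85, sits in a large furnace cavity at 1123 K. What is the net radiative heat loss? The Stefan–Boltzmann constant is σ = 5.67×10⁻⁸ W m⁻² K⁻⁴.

Q = εσA(T⁴ − T_s⁴). T⁴ − T_s⁴ = (1478)⁴ − (1123)⁴ = 4.77×10^12 − 1.59×10^12 = 3.18×10^12 K⁴.
Q = 0.85 × 5.67×10⁻⁸ × 1.13 × 3.18×10^12 = 1.73×10^5 W.

Q ≈ 1.73×10^5 W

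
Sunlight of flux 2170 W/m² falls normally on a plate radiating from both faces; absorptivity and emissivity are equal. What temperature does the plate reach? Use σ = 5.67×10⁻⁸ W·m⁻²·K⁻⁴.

Absorbed flux αS = emitted flux 2εσT⁴ per unit area; with α = ε this gives T = (S/2σ)^(1/4).
T = (2170 / (2 × 5.67×10⁻⁸))^(1/4) = (1.91×10^10)^(1/4).
T = 372 K.

T ≈ 372 K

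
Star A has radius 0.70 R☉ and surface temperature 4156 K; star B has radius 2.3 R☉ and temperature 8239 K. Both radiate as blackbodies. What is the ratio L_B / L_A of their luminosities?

L_B/L_A ≈ 167

L = 4πR²σT⁴ ∝ R²T⁴, so L_B/L_A = (2.3/0.70)² × (8239/4156)⁴ = 10.8 × 15.4 = 167.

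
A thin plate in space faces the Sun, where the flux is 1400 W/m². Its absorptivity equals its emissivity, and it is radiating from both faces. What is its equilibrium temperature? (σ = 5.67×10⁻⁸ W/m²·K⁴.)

Absorbed flux αS = emitted flux 2εσT⁴ per unit area; with α = ε this gives T = (S/2σ)^(1/4).
T = (1400 / (2 × 5.67×10⁻⁸))^(1/4) = (1.23×10^10)^(1/4).
T = 333 K.

T ≈ 333 K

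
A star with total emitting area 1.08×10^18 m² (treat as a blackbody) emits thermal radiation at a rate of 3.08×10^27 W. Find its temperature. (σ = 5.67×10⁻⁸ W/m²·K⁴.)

From P = σAT⁴, T = (P / σA)^(1/4) = (3.08×10^27 / (5.67×10⁻⁸ × 1.08×10^18))^(1/4).
T = (5.03×10^16)^(1/4) = 15000 K.

T ≈ 15000 K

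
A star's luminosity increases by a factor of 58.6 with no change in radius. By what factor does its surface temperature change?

factor ≈ 2.77

P ∝ T⁴ ⇒ T ∝ P^(1/4), so T scales by (58.6)^(1/4) = 2.77.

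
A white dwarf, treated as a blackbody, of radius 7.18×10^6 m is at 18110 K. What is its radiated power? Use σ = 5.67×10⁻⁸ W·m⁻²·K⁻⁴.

A = 4πr² = 4π × (7.18×10^6)² = 6.48×10^14 m².
P = σAT⁴ = 5.67×10⁻⁸ × 6.48×10^14 × (18110)⁴ = 5.67×10⁻⁸ × 6.48×10^14 × 1.08×10^17.
P = 3.95×10^24 W.

P ≈ 3.95×10^24 W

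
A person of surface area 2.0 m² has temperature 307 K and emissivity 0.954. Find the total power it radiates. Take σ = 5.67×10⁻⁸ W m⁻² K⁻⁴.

P ≈ 961 W

Stefan–Boltzmann: P = εσAT⁴ = 0.954 × 5.67×10⁻⁸ × 2.00 × (307)⁴ = 0.954 × 5.67×10⁻⁸ × 2.00 × 8.88×10^9.
P = 961 W.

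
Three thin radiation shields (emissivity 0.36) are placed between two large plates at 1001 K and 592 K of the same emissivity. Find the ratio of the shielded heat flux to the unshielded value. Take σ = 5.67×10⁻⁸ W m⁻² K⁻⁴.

ratio ≈ 0.250

With N identical shields there are N+1 = 4 gaps in series, each with the same radiative resistance, so the flux falls to 1/(N+1) of its unshielded value.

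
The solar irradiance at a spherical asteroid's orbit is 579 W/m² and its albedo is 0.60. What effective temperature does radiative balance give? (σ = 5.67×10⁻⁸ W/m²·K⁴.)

T ≈ 179 K

Power absorbed = (1−a)S·πR²; power emitted = 4πR²σT⁴. Equating and cancelling πR²:
T = ((1−a)S / 4σ)^(1/4) = (232 / (4 × 5.67×10⁻⁸))^(1/4) = (1.02×10^9)^(1/4).
T = 179 K.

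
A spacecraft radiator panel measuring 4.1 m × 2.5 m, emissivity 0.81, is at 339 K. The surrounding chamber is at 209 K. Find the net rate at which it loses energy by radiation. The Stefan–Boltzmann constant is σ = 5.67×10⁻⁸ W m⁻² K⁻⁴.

Q ≈ 5320 W

A = 4.1 × 2.5 = 10.2 m².
Q = εσA(T⁴ − T_s⁴). T⁴ − T_s⁴ = (339)⁴ − (209)⁴ = 1.32×10^10 − 1.91×10^9 = 1.13×10^10 K⁴.
Q = 0.81 × 5.67×10⁻⁸ × 10.2 × 1.13×10^10 = 5320 W.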